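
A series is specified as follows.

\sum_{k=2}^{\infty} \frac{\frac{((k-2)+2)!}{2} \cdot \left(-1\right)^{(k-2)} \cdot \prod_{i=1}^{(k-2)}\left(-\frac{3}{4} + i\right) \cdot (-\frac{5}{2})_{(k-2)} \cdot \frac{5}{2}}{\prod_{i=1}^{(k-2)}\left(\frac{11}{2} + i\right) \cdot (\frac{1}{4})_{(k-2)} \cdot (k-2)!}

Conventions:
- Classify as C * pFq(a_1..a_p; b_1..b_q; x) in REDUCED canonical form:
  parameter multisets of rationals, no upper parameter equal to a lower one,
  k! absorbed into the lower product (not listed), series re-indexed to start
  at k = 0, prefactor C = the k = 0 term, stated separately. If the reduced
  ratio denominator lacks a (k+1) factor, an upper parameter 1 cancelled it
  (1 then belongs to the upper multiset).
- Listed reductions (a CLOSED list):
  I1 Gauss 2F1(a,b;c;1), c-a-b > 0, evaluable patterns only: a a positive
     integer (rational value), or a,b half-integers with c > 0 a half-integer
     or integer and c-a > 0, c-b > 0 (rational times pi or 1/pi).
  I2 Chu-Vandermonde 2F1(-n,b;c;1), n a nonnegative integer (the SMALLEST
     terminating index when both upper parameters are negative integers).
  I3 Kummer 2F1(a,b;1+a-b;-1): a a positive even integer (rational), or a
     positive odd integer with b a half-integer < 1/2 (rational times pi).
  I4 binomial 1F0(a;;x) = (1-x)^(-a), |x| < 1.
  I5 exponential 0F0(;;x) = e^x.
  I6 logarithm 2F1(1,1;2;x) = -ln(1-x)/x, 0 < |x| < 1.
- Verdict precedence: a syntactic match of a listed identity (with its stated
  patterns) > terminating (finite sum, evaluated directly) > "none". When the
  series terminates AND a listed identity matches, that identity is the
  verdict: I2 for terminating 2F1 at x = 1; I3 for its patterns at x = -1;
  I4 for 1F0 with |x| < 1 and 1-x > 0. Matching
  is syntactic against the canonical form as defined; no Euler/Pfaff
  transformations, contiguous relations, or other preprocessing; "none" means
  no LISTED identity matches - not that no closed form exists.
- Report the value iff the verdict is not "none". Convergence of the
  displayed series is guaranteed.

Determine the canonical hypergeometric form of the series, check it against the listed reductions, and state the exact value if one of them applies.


Structural cue: t_0 = \frac{5}{2} here, and the factorial ratio (prefactor 5/2) (k+a-1)!/(a-1)! is a rising factorial (a)_k.
Term ratio: r(k) = -1 * (k-\frac{5}{2}) (k+3) / [(k+\frac{13}{2}) (k+1)] - poly over poly, x = -1 from leading terms; C = \frac{5}{2} at k = 0.

Prefactor \frac{5}{2}, argument -1: 2F1 with upper {-\frac{5}{2}, 3} over lower {\frac{13}{2}}. Verdict: Kummer's theorem (I3) fires (x = -1; c = \frac{13}{2} equals 1+a-b for upper {-\frac{5}{2}, 3}: listed pattern). Value: \frac{17325}{8192} \cdot \pi.


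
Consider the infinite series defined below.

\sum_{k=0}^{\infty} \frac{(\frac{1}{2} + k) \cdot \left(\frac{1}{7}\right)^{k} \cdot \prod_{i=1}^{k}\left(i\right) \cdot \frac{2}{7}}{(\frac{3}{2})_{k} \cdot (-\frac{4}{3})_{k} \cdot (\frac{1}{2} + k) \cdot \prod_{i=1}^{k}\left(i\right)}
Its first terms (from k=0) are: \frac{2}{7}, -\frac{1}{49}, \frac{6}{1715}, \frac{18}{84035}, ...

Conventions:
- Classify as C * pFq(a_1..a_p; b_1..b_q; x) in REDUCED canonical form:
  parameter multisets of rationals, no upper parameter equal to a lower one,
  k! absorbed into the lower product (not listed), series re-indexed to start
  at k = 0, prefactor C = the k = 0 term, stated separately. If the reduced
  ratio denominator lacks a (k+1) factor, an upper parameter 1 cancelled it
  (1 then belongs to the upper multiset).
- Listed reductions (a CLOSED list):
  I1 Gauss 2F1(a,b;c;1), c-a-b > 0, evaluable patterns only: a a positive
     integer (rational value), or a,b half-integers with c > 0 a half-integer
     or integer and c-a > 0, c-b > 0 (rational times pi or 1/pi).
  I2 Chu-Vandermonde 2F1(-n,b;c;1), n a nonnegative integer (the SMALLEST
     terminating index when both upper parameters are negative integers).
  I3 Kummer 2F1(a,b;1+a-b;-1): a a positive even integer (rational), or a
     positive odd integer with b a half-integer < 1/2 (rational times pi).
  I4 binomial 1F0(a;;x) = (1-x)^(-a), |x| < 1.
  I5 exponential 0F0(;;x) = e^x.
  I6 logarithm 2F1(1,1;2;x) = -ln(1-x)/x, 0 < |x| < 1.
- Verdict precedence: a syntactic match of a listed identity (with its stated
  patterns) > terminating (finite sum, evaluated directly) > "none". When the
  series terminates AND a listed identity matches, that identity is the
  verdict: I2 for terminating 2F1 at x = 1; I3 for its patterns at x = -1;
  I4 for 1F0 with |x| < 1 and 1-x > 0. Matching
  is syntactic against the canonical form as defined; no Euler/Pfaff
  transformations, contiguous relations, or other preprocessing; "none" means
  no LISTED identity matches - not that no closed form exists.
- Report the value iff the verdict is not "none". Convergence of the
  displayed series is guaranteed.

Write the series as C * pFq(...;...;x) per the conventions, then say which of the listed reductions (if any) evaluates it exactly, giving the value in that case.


With C = \frac{2}{7}: the canonical form is 1F2(1; -\frac{4}{3}, \frac{3}{2}; \frac{1}{7}). Verdict: none - this 1F2 at x = \frac{1}{7} matches no listed pattern, and upper {1} holds no stopper.

Key step: with t_0 = \frac{2}{7}, the running product (C = 2/7) telescopes to a rising factorial.
Consecutive-term ratio: r(k) = \frac{1}{7} * (k+1) / [(k-\frac{4}{3}) (k+\frac{3}{2}) (k+1)] - rational in k, leading ratio \frac{1}{7}; with t_0 = \frac{2}{7}, classification follows.


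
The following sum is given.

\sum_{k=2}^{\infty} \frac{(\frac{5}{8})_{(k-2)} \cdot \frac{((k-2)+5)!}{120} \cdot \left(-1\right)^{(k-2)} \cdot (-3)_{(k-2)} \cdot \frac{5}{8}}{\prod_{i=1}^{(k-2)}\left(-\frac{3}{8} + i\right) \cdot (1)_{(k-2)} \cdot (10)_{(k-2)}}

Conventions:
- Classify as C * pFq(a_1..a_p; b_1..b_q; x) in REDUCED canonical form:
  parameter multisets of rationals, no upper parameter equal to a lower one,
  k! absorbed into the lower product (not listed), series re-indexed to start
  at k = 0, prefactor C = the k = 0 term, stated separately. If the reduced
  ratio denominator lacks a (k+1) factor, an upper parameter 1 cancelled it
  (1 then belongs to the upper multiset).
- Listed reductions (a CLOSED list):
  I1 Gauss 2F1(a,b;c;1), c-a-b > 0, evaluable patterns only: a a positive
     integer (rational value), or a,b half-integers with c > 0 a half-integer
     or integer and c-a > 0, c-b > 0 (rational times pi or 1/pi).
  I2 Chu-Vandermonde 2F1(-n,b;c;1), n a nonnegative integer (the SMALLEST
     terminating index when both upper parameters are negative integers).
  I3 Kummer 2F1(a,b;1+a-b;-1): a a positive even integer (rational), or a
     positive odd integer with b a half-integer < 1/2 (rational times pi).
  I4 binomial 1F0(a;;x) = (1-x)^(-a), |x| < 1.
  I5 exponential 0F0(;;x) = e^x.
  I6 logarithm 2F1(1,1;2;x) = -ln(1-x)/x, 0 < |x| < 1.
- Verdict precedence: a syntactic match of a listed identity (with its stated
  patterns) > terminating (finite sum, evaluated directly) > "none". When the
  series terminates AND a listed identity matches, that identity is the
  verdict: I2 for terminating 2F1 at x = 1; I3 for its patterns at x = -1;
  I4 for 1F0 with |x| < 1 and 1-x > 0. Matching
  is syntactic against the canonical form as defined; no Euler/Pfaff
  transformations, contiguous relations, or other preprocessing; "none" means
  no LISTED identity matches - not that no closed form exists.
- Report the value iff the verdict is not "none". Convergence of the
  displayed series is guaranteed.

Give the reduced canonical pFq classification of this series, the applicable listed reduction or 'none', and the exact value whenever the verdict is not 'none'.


At argument -1: a 2F1 with upper {-3, 6}, lower {10}, scaled by C = \frac{5}{8}. Verdict: the Kummer evaluation I3 matches (x = -1; c = 10 equals 1+a-b for upper {-3, 6}: listed pattern). Hence: \frac{21}{8}.

Key step: from the first term \frac{5}{8}: (1)_k (prefactor 5/8) is k! itself.
Term ratio: r(k) = -1 * (k-3) (k+6) / [(k+10) (k+1)] - rational in k, leading ratio -1; with t_0 = \frac{5}{8}, classification follows.


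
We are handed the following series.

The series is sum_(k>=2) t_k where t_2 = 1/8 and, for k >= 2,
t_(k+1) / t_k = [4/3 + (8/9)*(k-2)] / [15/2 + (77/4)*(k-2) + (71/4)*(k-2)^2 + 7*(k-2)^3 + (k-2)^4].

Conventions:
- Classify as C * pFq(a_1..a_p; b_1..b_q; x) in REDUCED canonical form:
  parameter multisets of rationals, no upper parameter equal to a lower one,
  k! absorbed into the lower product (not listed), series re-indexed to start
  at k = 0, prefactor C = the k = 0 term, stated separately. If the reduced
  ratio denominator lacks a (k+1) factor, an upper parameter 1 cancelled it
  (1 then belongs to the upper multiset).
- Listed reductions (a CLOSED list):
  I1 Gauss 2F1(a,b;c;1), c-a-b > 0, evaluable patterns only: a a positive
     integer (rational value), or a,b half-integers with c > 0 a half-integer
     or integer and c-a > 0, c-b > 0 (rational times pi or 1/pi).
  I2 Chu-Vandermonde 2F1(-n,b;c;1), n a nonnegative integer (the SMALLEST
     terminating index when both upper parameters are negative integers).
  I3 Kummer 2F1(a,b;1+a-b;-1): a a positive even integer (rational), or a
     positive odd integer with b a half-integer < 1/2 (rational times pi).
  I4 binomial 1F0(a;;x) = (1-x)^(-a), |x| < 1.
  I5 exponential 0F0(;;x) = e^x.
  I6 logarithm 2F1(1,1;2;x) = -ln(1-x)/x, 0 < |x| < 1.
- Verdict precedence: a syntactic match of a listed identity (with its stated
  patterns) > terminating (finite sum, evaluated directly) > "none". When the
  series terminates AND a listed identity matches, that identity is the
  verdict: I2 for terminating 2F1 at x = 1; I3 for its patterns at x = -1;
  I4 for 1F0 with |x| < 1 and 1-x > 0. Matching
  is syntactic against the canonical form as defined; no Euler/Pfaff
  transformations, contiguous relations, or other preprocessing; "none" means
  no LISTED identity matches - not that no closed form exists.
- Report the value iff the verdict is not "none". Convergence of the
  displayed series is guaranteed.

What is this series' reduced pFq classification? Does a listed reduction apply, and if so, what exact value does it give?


Prefactor 1/8, argument 8/9: 0F2 with upper {-} over lower {2, 5/2}. Verdict: none. A 0F2 with upper {-} fits none of I1-I6 at x = 8/9; the sum runs forever.

The tell: t_0 = 1/8 here, and roots of the ratio polynomials (C = 1/8, x = 8/9) are the negated parameters.
Ratio: r(k) = (8/9) * 1 / [(k+2) (k+5/2) (k+1)] - rational in k. x = (8/9); t_0 = 1/8; negate the roots.


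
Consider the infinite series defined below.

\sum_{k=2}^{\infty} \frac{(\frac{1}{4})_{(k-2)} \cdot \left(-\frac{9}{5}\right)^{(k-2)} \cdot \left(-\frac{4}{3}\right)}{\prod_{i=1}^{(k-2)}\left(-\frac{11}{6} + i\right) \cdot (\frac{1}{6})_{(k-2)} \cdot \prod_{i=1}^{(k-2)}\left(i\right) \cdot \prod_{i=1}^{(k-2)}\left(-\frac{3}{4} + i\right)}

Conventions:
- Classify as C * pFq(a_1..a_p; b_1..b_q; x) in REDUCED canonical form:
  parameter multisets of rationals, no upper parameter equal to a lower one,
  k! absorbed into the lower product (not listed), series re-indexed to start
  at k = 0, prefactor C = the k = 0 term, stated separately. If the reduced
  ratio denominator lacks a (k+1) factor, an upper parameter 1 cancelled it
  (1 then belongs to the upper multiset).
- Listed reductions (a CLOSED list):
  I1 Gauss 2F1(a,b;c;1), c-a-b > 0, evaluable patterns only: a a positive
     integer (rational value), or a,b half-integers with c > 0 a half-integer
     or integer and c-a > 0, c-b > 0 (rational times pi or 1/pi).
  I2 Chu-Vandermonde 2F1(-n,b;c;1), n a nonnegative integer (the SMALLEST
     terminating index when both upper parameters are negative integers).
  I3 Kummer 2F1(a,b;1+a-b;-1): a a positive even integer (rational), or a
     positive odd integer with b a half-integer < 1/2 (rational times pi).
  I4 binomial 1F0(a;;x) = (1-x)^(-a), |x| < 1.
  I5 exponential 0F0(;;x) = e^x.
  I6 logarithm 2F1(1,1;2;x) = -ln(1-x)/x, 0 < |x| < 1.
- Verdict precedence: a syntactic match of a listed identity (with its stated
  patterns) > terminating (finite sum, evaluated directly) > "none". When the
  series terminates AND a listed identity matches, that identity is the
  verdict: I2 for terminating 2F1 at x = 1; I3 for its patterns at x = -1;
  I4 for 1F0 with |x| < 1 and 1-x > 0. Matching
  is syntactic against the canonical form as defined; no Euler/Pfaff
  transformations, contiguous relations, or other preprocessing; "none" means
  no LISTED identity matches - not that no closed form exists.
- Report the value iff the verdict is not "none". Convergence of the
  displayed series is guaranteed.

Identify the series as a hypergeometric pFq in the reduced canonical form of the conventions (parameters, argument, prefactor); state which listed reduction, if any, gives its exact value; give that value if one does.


Key step: t_0 = -\frac{4}{3} here, and the parameter 1/4 appears in both the upper and lower lists and cancels.
Term ratio: r(k) = -\frac{9}{5} * 1 / [(k-\frac{5}{6}) (k+\frac{1}{6}) (k+1)] - rational; roots negated = parameters, x = -\frac{9}{5}, C = -\frac{4}{3}.

The series (x = -\frac{9}{5}) is 0F2: upper {-}, lower {-\frac{5}{6}, \frac{1}{6}}, prefactor -\frac{4}{3}. Verdict: none. Every listed pattern misses the 0F2 form at -\frac{9}{5}, upper {-}.


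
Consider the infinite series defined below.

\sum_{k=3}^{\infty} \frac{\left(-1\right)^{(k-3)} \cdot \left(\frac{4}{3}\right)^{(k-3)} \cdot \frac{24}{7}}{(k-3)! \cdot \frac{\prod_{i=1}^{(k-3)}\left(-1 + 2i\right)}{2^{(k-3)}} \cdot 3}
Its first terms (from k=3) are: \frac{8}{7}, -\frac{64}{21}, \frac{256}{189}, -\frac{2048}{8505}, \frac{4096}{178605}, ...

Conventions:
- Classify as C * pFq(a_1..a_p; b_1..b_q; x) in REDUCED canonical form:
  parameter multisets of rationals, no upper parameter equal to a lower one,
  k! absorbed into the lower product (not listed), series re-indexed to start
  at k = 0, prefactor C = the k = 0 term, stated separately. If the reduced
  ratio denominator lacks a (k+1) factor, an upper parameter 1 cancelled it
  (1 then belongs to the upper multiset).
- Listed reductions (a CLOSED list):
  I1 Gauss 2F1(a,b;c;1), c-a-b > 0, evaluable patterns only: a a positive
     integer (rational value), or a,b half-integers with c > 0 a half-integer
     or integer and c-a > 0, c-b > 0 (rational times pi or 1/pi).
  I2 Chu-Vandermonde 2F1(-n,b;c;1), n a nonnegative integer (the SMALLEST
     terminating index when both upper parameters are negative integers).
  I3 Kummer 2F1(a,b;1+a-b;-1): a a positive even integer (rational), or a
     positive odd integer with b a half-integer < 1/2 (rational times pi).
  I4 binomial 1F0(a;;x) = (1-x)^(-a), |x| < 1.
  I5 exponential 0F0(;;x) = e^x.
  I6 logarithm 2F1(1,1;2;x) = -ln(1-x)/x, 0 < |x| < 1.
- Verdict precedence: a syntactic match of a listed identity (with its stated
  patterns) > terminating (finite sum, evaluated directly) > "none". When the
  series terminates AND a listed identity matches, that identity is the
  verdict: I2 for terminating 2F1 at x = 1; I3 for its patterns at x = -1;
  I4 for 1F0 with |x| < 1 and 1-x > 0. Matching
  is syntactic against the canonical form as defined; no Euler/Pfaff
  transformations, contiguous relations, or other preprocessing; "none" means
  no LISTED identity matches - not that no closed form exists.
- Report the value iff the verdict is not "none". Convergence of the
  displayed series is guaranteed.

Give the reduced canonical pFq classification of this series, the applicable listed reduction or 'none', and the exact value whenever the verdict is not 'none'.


This is \frac{8}{7} * 0F1(-; \frac{1}{2}; -\frac{4}{3}) in reduced canonical form. Verdict: no listed reduction: x = -\frac{4}{3} and upper {-} fail every I1-I6 pattern.

Key observation: with t_0 = \frac{8}{7}, the lower odd product (prefactor 8/7) is 2^k (1/2)_k.
Step ratio: r(k) = -\frac{4}{3} * 1 / [(k+\frac{1}{2}) (k+1)] - rational; roots negated = parameters, x = -\frac{4}{3}, C = \frac{8}{7}.


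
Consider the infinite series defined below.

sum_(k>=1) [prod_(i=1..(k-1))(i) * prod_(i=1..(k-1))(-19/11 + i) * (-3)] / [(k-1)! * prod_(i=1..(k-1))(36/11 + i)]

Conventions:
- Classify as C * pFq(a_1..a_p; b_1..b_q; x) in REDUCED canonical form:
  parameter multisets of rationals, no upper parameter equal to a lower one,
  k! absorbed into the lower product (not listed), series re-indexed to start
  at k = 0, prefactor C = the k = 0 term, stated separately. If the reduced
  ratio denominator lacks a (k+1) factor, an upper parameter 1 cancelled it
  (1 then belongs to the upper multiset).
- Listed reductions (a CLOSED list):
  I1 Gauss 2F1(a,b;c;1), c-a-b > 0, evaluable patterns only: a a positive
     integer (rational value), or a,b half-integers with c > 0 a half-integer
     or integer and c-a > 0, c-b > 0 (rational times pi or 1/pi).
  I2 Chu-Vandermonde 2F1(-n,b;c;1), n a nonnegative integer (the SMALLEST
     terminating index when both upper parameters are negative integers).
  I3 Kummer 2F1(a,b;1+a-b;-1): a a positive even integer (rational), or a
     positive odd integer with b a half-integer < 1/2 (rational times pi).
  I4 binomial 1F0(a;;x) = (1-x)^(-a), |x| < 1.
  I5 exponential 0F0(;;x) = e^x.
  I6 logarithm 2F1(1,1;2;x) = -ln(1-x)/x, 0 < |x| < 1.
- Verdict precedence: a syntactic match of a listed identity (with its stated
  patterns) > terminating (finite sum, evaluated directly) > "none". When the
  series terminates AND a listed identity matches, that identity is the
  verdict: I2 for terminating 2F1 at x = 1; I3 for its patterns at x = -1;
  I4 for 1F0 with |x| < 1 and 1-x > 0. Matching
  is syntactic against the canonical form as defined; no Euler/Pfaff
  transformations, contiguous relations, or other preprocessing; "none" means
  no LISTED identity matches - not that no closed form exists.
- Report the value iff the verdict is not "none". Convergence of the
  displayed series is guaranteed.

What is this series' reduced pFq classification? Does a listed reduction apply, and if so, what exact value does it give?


The tell: x = 1 and the running product (prefactor -3) telescopes to a rising factorial.
Term ratio: r(k) = 1 * (k-8/11) (k+1) / [(k+47/11) (k+1)] - rational in k. x = 1; t_0 = -3; negate the roots.

The series (x = 1) is 2F1: upper {-8/11, 1}, lower {47/11}, prefactor -3. Verdict: this is the Gauss summation I1 (x = 1: the Gamma ratio telescopes since c-a-b = 4 > 0 and a = 1 in Z>0). Exact value: -27/11.


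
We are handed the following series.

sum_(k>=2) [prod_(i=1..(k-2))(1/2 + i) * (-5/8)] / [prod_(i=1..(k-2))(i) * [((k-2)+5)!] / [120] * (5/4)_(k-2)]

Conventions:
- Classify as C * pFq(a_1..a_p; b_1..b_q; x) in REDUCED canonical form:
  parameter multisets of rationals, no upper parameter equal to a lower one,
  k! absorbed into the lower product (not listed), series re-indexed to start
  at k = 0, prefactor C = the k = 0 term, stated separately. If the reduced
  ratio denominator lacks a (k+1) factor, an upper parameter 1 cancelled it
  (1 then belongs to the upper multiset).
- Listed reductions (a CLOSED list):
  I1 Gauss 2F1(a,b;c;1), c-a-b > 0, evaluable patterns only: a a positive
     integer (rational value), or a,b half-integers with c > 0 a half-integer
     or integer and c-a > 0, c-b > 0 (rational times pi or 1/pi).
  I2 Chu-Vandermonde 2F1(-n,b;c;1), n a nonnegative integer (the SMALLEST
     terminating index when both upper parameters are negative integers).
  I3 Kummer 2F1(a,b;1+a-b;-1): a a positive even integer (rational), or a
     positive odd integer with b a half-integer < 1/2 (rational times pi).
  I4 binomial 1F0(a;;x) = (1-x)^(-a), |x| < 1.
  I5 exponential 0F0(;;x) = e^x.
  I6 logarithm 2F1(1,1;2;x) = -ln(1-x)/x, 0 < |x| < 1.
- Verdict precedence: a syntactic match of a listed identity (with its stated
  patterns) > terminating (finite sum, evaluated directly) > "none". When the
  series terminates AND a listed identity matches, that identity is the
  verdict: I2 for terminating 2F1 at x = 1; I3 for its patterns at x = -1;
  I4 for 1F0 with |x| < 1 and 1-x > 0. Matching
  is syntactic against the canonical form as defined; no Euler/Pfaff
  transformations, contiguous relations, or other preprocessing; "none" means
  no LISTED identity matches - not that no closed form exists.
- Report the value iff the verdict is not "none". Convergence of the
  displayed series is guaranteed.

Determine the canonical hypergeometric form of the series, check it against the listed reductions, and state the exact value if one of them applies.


Structural cue: x = 1 and the denominator's factorial ratio (C = -5/8) is a lower Pochhammer.
Consecutive-term ratio: r(k) = 1 * (k+3/2) / [(k+5/4) (k+6) (k+1)] - rational; roots negated = parameters, x = 1, C = -5/8.

x = 1 here; the reduced form reads 1F2, upper {3/2}, lower {5/4, 6}, C = -5/8. Verdict: none here - no I1-I6 shape fits x = 1 with lower {5/4, 6}.


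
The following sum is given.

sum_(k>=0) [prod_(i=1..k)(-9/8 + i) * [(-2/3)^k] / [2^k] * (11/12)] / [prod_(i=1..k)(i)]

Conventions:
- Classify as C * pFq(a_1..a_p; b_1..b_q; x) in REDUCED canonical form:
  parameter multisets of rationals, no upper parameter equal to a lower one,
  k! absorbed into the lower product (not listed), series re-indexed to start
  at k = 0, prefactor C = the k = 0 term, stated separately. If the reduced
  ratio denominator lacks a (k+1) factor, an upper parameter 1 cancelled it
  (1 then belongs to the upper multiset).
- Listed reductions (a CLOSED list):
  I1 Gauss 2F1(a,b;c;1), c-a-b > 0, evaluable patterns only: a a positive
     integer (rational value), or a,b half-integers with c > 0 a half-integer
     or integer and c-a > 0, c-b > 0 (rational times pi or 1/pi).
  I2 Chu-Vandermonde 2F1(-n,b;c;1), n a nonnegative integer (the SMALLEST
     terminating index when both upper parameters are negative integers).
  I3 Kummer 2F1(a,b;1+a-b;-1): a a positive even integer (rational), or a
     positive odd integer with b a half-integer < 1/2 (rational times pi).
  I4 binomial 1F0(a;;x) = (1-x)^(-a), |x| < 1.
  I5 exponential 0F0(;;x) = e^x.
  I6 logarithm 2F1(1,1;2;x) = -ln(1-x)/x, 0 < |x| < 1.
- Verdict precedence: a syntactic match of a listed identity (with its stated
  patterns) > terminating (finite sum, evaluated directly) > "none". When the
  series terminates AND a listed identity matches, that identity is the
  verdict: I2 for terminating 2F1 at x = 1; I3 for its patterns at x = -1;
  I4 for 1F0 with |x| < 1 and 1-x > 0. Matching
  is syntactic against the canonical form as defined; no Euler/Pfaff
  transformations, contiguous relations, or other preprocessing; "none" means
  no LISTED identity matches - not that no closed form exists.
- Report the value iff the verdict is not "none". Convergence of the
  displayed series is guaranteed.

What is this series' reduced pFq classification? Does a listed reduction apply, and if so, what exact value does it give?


The series (x = -1/3) is 1F0: upper {-1/8}, lower {-}, prefactor 11/12. Verdict: this is the I4 binomial reduction (the 1F0 binomial series: exponent 1/8, x = -1/3). Sum: (11/12) * (4/3)^(1/8).

Key observation: x = (-1/3) and the running product (prefactor 11/12) telescopes to a rising factorial.
Step ratio: r(k) = (-1/3) * (k-1/8) / [(k+1)] ; factor over Q: parameters, x = (-1/3), and C = 11/12.


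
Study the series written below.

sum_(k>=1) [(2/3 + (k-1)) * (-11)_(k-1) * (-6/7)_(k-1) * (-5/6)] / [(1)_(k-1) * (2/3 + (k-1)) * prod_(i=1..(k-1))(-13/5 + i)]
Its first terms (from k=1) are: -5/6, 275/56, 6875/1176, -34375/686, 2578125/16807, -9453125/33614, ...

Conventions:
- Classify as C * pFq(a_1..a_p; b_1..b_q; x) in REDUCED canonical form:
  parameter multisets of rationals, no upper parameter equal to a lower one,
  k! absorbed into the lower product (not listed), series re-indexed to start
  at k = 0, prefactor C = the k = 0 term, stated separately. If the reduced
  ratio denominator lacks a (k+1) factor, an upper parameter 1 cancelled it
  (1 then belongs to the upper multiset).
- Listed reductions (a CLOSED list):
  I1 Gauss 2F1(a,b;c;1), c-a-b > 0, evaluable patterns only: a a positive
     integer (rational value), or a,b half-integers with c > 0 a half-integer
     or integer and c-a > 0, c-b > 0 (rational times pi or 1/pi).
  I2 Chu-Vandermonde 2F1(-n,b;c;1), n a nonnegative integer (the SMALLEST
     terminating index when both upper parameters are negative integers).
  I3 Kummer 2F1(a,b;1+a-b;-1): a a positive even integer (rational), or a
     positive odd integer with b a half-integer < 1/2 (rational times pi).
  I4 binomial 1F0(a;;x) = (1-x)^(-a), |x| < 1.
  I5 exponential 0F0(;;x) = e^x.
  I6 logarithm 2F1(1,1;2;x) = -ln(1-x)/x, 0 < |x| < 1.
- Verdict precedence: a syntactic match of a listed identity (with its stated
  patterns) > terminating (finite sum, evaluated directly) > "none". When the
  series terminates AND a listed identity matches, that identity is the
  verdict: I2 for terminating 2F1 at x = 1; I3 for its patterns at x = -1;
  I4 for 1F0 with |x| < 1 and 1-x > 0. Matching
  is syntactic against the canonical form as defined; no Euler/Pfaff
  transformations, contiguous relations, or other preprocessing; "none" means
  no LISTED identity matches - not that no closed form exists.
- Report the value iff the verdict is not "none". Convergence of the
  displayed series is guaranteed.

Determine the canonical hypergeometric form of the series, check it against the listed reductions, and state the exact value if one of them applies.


Canonical form: C = -5/6 times 2F1 with upper {-11, -6/7}, lower {-8/5}, x = 1. Verdict: this is the Chu-Vandermonde identity I2 (terminating 2F1 at x = 1 with n = 11, b = -6/7, c = -8/5). Exact value: 158090186024355/57358294160944.

The tell: from the first term -5/6: (1)_k (C = -5/6, x = 1) is k! itself.
Consecutive-term ratio: r(k) = 1 * (k-11) (k-6/7) / [(k-8/5) (k+1)] - poly over poly, x = 1 from leading terms; C = -5/6 at k = 0.


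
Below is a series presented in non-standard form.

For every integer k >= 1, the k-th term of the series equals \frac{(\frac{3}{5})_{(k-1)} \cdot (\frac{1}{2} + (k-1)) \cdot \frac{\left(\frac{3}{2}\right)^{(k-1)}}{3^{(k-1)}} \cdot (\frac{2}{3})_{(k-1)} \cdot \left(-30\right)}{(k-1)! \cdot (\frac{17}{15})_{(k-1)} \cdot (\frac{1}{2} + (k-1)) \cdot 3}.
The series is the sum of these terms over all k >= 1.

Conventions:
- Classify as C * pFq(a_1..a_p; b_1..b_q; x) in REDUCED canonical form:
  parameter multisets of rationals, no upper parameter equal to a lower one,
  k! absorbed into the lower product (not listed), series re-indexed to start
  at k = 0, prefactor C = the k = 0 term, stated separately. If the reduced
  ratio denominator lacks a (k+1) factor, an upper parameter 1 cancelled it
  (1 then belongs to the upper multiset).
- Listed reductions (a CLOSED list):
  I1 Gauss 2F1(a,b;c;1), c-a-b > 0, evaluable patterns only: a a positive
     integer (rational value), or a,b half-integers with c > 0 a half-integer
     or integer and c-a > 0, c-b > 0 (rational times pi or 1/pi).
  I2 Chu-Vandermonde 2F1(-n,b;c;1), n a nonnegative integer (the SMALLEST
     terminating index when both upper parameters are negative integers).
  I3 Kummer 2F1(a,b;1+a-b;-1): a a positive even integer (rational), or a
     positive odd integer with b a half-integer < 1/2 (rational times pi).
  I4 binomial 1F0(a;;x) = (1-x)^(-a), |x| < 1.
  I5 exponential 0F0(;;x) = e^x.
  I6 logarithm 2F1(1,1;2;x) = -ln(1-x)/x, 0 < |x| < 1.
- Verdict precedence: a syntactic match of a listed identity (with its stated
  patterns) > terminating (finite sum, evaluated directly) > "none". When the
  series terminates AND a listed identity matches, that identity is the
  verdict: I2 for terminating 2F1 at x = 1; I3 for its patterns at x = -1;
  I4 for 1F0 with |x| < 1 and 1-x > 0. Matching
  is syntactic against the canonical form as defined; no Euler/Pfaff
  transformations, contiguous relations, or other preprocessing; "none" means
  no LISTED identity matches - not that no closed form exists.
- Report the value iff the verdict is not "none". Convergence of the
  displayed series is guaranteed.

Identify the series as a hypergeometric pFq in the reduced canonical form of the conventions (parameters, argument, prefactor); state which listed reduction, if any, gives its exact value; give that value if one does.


Reduced: x = \frac{1}{2}, 2F1, upper = {\frac{3}{5}, \frac{2}{3}}, lower = {\frac{17}{15}}, C = -10. Verdict: none - at argument \frac{1}{2} the multisets {\frac{3}{5}, \frac{2}{3}} ; {\frac{17}{15}} match no listed identity.

The tell: with t_0 = -10, the two k-th powers (C = -10, x = 1/2) combine into one argument.
Step ratio: r(k) = \frac{1}{2} * (k+\frac{3}{5}) (k+\frac{2}{3}) / [(k+\frac{17}{15}) (k+1)] - rational in k. x = \frac{1}{2}; t_0 = -10; negate the roots.


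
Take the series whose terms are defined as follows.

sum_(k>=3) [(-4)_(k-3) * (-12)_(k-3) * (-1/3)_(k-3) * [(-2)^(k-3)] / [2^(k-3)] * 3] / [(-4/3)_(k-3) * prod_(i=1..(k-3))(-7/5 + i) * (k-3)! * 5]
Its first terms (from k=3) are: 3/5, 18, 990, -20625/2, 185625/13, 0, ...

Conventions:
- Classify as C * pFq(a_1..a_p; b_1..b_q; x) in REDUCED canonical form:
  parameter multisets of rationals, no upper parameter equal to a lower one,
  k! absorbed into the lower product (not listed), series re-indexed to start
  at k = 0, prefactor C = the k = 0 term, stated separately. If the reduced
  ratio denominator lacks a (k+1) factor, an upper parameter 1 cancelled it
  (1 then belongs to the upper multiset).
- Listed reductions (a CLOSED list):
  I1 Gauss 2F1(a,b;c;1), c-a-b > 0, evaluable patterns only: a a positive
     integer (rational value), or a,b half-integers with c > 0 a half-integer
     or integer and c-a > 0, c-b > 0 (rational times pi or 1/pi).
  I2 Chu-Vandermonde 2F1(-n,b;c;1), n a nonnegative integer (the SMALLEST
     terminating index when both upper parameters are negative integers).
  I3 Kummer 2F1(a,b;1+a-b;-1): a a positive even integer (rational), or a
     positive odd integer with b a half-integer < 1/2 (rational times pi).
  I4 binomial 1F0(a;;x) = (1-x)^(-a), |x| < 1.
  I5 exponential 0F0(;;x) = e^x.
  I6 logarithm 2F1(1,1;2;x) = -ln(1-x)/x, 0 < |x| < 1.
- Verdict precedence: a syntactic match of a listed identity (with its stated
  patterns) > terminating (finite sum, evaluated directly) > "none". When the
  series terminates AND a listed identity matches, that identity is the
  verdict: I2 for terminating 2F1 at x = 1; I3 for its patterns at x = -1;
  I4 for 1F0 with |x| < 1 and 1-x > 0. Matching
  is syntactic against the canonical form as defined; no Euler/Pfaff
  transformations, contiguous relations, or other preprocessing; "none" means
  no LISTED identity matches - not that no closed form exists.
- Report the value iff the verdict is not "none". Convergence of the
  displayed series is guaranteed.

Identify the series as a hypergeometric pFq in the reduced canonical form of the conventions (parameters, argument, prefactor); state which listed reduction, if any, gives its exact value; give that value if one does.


Key observation: x = (-1) and the constant factors (C = 3/5) combine into one prefactor.
Ratio: r(k) = (-1) * (k-12) (k-4) (k-1/3) / [(k-4/3) (k-2/5) (k+1)] - rational; roots negated = parameters, x = (-1), C = 3/5.

Prefactor 3/5, argument -1: 3F2 with upper {-12, -4, -1/3} over lower {-4/3, -2/5}. Verdict: terminating - upper -4 stops the sum at k = 4; the 5 terms are added exactly. Value: 646743/130.


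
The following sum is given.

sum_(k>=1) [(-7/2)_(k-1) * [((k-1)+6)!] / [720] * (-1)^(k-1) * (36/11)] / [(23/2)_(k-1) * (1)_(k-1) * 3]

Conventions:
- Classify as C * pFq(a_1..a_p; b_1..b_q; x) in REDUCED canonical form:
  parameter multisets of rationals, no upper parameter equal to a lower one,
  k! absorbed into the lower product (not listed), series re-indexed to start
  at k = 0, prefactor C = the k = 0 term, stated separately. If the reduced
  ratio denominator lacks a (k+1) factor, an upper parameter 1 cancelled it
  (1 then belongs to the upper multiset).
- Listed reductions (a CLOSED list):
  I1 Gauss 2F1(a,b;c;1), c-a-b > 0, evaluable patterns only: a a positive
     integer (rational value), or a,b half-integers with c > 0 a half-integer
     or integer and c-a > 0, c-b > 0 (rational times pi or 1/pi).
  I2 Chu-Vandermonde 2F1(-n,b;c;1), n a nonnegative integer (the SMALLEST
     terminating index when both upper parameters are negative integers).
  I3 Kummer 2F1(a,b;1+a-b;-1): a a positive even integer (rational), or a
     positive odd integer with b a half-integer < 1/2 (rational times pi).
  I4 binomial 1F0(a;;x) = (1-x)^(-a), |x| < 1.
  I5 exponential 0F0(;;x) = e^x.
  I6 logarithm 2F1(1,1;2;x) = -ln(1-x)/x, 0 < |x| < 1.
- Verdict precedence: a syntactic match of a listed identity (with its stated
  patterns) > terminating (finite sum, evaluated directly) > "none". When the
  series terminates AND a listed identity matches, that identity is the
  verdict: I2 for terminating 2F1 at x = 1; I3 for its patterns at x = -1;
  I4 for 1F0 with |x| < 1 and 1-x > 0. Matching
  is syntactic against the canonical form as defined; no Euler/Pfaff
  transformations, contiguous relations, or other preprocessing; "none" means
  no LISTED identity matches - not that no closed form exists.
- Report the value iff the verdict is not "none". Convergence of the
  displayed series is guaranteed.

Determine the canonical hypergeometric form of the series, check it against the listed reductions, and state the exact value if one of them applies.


Prefactor 12/11, argument -1: 2F1 with upper {-7/2, 7} over lower {23/2}. Verdict: Kummer (I3) fires (x = -1; c = 23/2 equals 1+a-b for upper {-7/2, 7}: listed pattern). Value: (3968055/2097152) * pi.

Key step: from the first term 12/11: (1)_k (C = 12/11, x = -1) is k! itself.
Adjacent-term ratio: r(k) = (-1) * (k-7/2) (k+7) / [(k+23/2) (k+1)] - rational; roots negated = parameters, x = (-1), C = 12/11.


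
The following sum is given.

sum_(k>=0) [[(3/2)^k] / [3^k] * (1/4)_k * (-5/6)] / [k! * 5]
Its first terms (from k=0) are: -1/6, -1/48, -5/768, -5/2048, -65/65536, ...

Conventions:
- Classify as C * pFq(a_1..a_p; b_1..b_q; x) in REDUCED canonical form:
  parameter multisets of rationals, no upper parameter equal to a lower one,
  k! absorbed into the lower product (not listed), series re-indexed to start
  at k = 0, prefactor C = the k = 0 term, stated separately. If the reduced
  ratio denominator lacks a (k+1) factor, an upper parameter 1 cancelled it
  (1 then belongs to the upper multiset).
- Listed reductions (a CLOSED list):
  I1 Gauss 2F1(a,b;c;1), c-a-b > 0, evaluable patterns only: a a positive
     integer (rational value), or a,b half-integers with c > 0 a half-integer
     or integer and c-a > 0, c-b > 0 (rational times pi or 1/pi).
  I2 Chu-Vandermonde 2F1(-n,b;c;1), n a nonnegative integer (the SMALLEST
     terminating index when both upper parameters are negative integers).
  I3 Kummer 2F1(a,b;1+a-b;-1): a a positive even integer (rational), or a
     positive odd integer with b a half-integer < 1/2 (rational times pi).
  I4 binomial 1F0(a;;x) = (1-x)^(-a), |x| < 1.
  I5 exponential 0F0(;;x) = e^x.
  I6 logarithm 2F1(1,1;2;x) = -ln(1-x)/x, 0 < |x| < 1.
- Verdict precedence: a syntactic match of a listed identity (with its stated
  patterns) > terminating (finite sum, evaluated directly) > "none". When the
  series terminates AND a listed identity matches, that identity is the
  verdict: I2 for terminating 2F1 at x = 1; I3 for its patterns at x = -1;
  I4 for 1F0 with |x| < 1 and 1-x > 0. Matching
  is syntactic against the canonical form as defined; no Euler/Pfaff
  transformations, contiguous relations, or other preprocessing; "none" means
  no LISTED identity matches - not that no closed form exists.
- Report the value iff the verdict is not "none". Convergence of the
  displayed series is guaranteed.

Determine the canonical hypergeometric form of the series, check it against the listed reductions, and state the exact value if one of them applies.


The tell: with t_0 = -1/6, the two k-th powers (C = -1/6, x = 1/2) combine into one argument.
Step ratio: r(k) = (1/2) * (k+1/4) / [(k+1)] ; factor over Q: parameters, x = (1/2), and C = -1/6.

The series (x = 1/2) is 1F0: upper {1/4}, lower {-}, prefactor -1/6. Verdict: the I4 binomial reduction applies (the 1F0 binomial series: exponent -1/4, x = 1/2). Hence: (-1/6) * (1/2)^(-1/4).


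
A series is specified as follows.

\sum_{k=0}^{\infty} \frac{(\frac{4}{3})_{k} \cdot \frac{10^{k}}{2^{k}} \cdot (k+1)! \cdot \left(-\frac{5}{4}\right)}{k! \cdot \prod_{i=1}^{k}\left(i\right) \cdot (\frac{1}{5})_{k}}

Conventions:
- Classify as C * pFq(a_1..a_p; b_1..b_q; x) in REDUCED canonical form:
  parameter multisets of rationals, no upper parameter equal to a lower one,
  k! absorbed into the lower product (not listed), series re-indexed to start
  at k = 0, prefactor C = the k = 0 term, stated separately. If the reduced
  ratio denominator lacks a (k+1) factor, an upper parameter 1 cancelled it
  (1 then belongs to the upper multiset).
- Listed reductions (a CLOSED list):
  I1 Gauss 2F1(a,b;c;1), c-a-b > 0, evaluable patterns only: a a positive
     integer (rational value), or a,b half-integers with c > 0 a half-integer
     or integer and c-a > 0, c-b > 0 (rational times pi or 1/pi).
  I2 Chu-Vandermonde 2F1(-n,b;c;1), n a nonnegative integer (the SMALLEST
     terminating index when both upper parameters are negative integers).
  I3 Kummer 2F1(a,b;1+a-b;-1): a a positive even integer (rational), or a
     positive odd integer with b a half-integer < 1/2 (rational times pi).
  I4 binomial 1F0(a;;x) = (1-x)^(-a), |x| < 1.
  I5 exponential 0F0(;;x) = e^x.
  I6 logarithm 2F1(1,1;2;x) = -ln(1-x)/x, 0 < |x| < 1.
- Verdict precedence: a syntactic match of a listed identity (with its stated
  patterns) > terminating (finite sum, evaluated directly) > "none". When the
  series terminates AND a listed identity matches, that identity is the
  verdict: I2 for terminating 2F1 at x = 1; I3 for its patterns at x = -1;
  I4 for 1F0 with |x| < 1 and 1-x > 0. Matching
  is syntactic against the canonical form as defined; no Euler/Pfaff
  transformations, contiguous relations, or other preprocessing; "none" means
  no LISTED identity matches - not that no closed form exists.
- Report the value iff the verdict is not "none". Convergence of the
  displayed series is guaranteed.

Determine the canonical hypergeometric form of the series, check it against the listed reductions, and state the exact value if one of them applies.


The tell: t_0 being -\frac{5}{4}, the lower running product (C = -5/4) is a rising factorial.
Step ratio: r(k) = 5 * (k+\frac{4}{3}) (k+2) / [(k+\frac{1}{5}) (k+1) (k+1)] ; factor over Q: parameters, x = 5, and C = -\frac{5}{4}.

With C = -\frac{5}{4}: the canonical form is 2F2(\frac{4}{3}, 2; \frac{1}{5}, 1; 5). Verdict: none (x = 5): each listed identity misses the multisets {\frac{4}{3}, 2} ; {\frac{1}{5}, 1}.


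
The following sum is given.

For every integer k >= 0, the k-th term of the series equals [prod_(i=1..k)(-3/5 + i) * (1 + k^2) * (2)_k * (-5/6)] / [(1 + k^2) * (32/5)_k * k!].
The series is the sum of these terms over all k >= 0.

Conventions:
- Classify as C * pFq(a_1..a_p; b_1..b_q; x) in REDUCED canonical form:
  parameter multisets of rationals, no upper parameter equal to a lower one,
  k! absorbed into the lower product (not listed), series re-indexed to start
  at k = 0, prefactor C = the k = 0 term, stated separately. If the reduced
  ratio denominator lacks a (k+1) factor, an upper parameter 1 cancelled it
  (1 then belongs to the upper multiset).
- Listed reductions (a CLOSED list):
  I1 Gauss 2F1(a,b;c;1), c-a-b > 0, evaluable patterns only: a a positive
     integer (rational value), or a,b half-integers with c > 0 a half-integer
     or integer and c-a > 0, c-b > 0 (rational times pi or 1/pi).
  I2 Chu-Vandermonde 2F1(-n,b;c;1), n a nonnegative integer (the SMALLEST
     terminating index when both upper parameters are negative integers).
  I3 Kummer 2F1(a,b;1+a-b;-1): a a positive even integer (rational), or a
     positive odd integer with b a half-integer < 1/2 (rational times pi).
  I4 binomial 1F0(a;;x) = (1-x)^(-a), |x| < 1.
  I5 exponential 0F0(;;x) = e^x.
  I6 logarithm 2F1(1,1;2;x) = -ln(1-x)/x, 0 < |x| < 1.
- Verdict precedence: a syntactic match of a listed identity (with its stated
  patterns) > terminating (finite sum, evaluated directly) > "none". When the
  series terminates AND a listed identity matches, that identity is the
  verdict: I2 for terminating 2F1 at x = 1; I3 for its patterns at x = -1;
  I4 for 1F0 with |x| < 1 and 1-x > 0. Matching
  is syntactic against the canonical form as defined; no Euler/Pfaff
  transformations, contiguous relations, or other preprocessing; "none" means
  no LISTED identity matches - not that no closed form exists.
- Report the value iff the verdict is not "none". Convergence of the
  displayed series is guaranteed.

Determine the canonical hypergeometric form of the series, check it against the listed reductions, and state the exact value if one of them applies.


With C = -5/6: the canonical form is 2F1(2/5, 2; 32/5; 1). Verdict: Gauss's theorem (I1) fires (x = 1: the Gamma ratio telescopes since c-a-b = 4 > 0 and a = 2 in Z>0). Exact value: -99/100.

Key observation: t_0 = -5/6 here, and the factor k^2 + 1 cancels (top and bottom), leaving C = -5/6.
Step ratio: r(k) = 1 * (k+2/5) (k+2) / [(k+32/5) (k+1)] ; factor over Q: parameters, x = 1, and C = -5/6.
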